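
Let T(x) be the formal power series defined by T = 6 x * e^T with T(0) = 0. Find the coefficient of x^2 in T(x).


Apply the Lagrange inversion formula: if T = 6 x * phi(T) with phi(t) = e^t, then
[x^n] T = 6^n * (1/n) [t^(n-1)] phi(t)^n = 6^n * (1/n) [t^(n-1)] e^(n t) = 6^n * (1/n) * n^(n-1) / (n-1)! = 6^n * n^(n-1) / n!.
When c = 1 this is the Cayley count of rooted labeled trees on n vertices, divided by n!.
For n = 2: 6^2 * 2^1 / 2! = 36 * 2/2 = 36.

36


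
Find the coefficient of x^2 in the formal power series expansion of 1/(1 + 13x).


Write 1/(1 + c x) = 1/(1 - (-c) x) and apply the geometric-series identity
1/(1 - y) = sum_{k>=0} y^k to get 1/(1 + c x) = sum_{k>=0} (-c)^k x^k.
So the coefficient of x^k is (-c)^k = (-1)^k * c^k.
Here c = 13 and k = 2:
(-13)^2 = 1 * 169 = 169

169


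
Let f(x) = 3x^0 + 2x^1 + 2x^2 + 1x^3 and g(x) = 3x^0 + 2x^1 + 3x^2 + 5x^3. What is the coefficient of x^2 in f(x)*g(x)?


Cauchy product at x^2:
3*3 + 2*2 + 2*3
= 19

19


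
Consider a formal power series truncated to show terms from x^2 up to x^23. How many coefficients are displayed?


From x^2 to x^23 inclusive, the count is 23 - 2 + 1 = 22.

22


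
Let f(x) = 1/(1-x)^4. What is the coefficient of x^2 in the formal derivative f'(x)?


Differentiate: d/dx [ 1/(1-x)^r ] = r / (1-x)^(r+1).
Here r = 4, so f'(x) = 4 / (1-x)^5.
The expansion of 1/(1-x)^(r+1) has coefficient of x^n equal to C(n+r, r).
So the coefficient of x^2 in f'(x) is
4 * C(6, 4) = 4 * 15 = 60

60


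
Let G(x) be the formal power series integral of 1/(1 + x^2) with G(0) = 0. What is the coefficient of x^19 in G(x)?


1/(1 + x^2) = sum_{j>=0} (-1)^j x^(2j). Integrating termwise with G(0) = 0:
G(x) = sum_{j>=0} (-1)^j x^(2j+1) / (2j+1) = arctan(x).
Only odd powers are nonzero. For x^19 write 19 = 2*9 + 1, giving
(-1)^9 / 19 = -1/19 = -1/19.

-1/19


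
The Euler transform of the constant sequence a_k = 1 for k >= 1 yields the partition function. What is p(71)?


The Euler transform converts the sequence a_k = 1 into the number of integer partitions.
Using the recurrence or dynamic programming:
p(71) = 4697205

4697205


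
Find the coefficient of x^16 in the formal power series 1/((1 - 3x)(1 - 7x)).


By partial fractions or Cauchy convolution:
The coefficient equals sum_{k=0}^{16} 3^k * 7^(16-k).
= 58157596211761

58157596211761


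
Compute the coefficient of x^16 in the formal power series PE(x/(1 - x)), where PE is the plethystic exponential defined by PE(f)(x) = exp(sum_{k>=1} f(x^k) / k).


For f(x) = x/(1 - x) we have
sum_{k>=1} f(x^k) / k = sum_{k>=1} (1/k) * x^k / (1 - x^k) = sum_{k, m >= 1} x^(k m) / k,
which after exponentiating simplifies to
PE(x/(1 - x)) = prod_{k>=1} 1 / (1 - x^k).
This is the generating function for the partition function p(n), so the coefficient of x^16 is p(16).
Computing p(16) by dynamic programming over parts 1, 2, ..., 16: p(16) = 231.

231


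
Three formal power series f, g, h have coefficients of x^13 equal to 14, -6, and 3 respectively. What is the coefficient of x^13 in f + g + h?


Series addition is componentwise:
14 + -6 + 3
= 11

11


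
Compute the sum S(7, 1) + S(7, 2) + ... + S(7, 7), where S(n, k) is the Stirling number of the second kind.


By definition, S(n, k) counts partitions of an n-set into exactly k nonempty blocks.
Computing row n = 7 for k = 1..7:
S(7, k): 1, 63, 301, 350, 140, 21, 1
Sum = 877. (This equals Bell_7 since the sum runs over all k.)

877


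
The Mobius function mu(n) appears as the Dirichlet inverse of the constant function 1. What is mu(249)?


249 = 3 * 83 (all distinct primes).
mu(249) = (-1)^2 = 1

1


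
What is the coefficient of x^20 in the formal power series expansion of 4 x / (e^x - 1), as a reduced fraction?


The exponential generating function for Bernoulli numbers is
x / (e^x - 1) = sum_{k>=0} B_k x^k / k!.
So the coefficient of x^20 in 4 x / (e^x - 1) is 4 B_20 / 20!.
Computing: B_20 = -174611/330, 20! = 2432902008176640000, giving
4 * -174611/330 / 2432902008176640000 = -174611/200714415674572800000.

-174611/200714415674572800000


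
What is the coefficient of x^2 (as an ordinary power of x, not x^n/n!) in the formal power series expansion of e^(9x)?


The exponential series is e^y = sum_{k>=0} y^k / k!. Substituting y = 9x gives
e^(9x) = sum_{k>=0} 9^k x^k / k!.
So the coefficient of x^n is a^n/n! with a = 9, n = 2:
9^2 / 2! = 81/2 = 81/2

81/2


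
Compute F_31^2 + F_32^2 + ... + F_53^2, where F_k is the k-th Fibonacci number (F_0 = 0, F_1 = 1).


There is a standard identity sum_{k=0}^{N} F_k^2 = F_N * F_{N+1} (proved inductively from the telescoping relation F_k^2 = F_k F_{k+1} - F_{k-1} F_k). Then
sum_{k=31}^{53} F_k^2 = F_53 F_54 - F_30 F_31.
Computing: F_53 = 53316291173, F_54 = 86267571272, F_30 = 832040, F_31 = 1346269.
Sum = 53316291173 * 86267571272 - 832040 * 1346269 = 4599466947605332323296.

4599466947605332323296


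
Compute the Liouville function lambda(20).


The Liouville function is lambda(k) = (-1)^Omega(k), where Omega(k) counts the prime factors of k with multiplicity.
Factoring: 20 = 2 * 2 * 5, so Omega(20) = 3.
lambda(20) = (-1)^3 = -1.

-1


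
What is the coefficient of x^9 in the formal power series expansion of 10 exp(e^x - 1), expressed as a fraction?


exp(e^x - 1) is the exponential generating function for the Bell numbers Bell_k: exp(e^x - 1) = sum_{k>=0} Bell_k x^k / k!.
So the coefficient of x^9 in 10 exp(e^x - 1) is 10 Bell_9 / 9!.
Computing: Bell_9 = 21147 and 9! = 362880, giving
10 * 21147/362880 = 1007/1728.

1007/1728


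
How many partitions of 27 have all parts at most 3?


Using the generating function (1-x)^(-1)(1-x^2)^(-1)(1-x^3)^(-1),
the coefficient of x^27 counts these restricted partitions.
Result = 75

75


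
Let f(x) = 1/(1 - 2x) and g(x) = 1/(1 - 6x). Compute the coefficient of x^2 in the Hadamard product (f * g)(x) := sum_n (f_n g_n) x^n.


f has coefficients f_k = 2^k and g has coefficients g_k = 6^k, so the Hadamard product has coefficient (f*g)_k = 2^k * 6^k = 12^k.
For k = 2: 12^2 = 144.

144


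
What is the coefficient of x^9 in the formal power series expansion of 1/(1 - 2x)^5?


The general identity 1/(1 - c x)^r = sum_{k>=0} c^k C(k + r - 1, r - 1) x^k follows by substituting y = c x into 1/(1 - y)^r = sum_{k>=0} C(k + r - 1, r - 1) y^k.
For c = 2, r = 5, k = 9:
2^9 * C(13, 4) = 512 * 715 = 366080.

366080


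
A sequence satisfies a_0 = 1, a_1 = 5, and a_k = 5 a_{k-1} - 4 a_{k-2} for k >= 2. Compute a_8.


The characteristic equation is t^2 - 5 t + 4 = 0, with roots r_1 = 4 and r_2 = 1 (so c_1 = r_1 + r_2, c_2 = -r_1 r_2 as required).
One can use the closed form a_n = A r_1^n + B r_2^n, but direct iteration is more reliable:
a_0 = 1, a_1 = 5, a_2 = 21, a_3 = 85, a_4 = 341, a_5 = 1365, a_6 = 5461, a_7 = 21845, a_8 = 87381.
So a_8 = 87381.

87381


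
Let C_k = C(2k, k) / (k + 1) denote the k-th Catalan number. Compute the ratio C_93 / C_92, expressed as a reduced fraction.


Using C_k = (2k)! / (k! (k+1)!), the ratio C_{k+1}/C_k simplifies to
C_{k+1}/C_k = [(2k+2)! / ((k+1)! (k+2)!)] * [k! (k+1)! / (2k)!]
 = (2k+2)(2k+1) / ((k+1)(k+2)) = 2(2k+1) / (k+2).
For k = 92: 2(2*92 + 1) / (92 + 2) = 370/94 = 185/47.

185/47


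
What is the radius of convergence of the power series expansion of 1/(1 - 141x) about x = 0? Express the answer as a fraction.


Expanding 1/(1 - 141x) = sum_{k>=0} 141^k x^k, the series converges when |141x| < 1, i.e., |x| < 1/141.
So the radius of convergence is 1/141 = 1/141.

1/141


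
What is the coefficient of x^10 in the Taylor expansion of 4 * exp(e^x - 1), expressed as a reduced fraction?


exp(e^x - 1) = sum_{k>=0} Bell_k x^k / k!, where Bell_k is the k-th Bell number.
So the coefficient of x^10 is 4 * Bell_10 / 10!.
Computing: Bell_10 = 115975 and 10! = 3628800, giving
4 * 115975/3628800 = 4639/36288.

4639/36288


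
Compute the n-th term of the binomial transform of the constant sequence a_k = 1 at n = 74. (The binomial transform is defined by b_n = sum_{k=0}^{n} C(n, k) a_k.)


With a_k = 1 for all k, b_n = sum_{k=0}^{n} C(n, k) = 2^n by the binomial theorem.
For n = 74: 2^74 = 18889465931478580854784.

18889465931478580854784


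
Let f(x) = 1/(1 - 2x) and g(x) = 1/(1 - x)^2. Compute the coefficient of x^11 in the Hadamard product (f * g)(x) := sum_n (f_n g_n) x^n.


f has coefficients f_k = 2^k. For g = 1/(1 - x)^2 the coefficient is g_k = C(k + 1, 1) = k + 1. The Hadamard coefficient is (f * g)_k = 2^k * (k + 1).
For k = 11: 2^11 * 12 = 2048 * 12 = 24576.

24576


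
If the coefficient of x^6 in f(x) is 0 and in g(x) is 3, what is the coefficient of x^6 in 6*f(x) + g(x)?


Scalar multiplication scales coefficients: 6 * 0 = 0.
Then add the g coefficient: 0 + 3
= 3

3


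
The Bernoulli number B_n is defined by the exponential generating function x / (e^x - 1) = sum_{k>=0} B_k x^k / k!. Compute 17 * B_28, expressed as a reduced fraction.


Bernoulli numbers can also be computed recursively via B_0 = 1 and sum_{j=0}^{m} C(m+1, j) B_j = 0 for m >= 1. Odd-index Bernoulli numbers vanish for k >= 3.
Computing B_28 = -23749461029/870, so 17 * B_28 = 17 * -23749461029/870 = -403740837493/870.

-403740837493/870


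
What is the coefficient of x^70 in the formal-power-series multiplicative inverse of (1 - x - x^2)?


Let the inverse be f(x) = sum_{k>=0} a_k x^k. From f(x) * (1 - x - x^2) = 1 and matching coefficients:
 x^0: a_0 = 1.
 x^1: a_1 - a_0 = 0, so a_1 = 1.
 x^k (k >= 2): a_k - a_{k-1} - a_{k-2} = 0, i.e. a_k = a_{k-1} + a_{k-2}.
This is the Fibonacci-type recurrence shifted so that a_0 = a_1 = 1.
Iterating: a_0=1, a_1=1, a_2=2, a_3=3, a_4=5, a_5=8, a_6=13, a_7=21, a_8=34, a_9=55, ...
a_70 = 308061521170129.

308061521170129


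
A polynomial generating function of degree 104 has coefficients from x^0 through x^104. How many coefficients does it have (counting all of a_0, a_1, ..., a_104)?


A polynomial of degree 104 takes the form a_0 + a_1 x + ... + a_104 x^104.
The number of coefficients is 104 + 1 = 105.

105


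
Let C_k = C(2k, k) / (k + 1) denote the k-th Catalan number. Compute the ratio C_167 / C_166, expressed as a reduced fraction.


Using C_k = (2k)! / (k! (k+1)!), the ratio C_{k+1}/C_k simplifies to
C_{k+1}/C_k = [(2k+2)! / ((k+1)! (k+2)!)] * [k! (k+1)! / (2k)!]
 = (2k+2)(2k+1) / ((k+1)(k+2)) = 2(2k+1) / (k+2).
For k = 166: 2(2*166 + 1) / (166 + 2) = 666/168 = 111/28.

111/28


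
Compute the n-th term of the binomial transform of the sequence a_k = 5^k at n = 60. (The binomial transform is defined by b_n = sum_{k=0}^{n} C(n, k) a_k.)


With a_k = 5^k, b_n = sum_{k=0}^{n} C(n, k) 5^k = (1 + 5)^n by the binomial theorem.
For n = 60: (1 + 5)^60 = 6^60 = 48873677980689257489322752273774603865660850176.

48873677980689257489322752273774603865660850176


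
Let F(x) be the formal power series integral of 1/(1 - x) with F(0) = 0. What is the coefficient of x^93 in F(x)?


1/(1 - x) = sum_{k>=0} x^k. Integrating termwise and using F(0) = 0 gives
F(x) = sum_{k>=0} x^(k+1) / (k+1) = sum_{m>=1} x^m / m = -ln(1 - x).
So the coefficient of x^93 is 1/93 = 1/93.

1/93


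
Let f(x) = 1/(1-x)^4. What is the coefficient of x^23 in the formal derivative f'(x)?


Differentiate: d/dx [ 1/(1-x)^r ] = r / (1-x)^(r+1).
Here r = 4, so f'(x) = 4 / (1-x)^5.
The expansion of 1/(1-x)^(r+1) has coefficient of x^n equal to C(n+r, r).
So the coefficient of x^23 in f'(x) is
4 * C(27, 4) = 4 * 17550 = 70200

70200


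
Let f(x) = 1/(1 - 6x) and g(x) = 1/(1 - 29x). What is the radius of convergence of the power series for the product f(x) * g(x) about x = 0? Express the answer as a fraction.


The radius of 1/(1 - 6x) is 1/6 (nearest singularity at x = 1/6), and the radius of 1/(1 - 29x) is 1/29.
The product f(x)*g(x) = 1/((1 - 6x)(1 - 29x)) has singularities at both 1/6 and 1/29, so its radius of convergence is the distance to the nearest one:
min(1/6, 1/29) = 1/29.

1/29


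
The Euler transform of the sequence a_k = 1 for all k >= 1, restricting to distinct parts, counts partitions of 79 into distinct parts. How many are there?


Partitions of 79 into distinct parts can be computed via generating function.
Product (1+x)(1+x^2)(1+x^3)...
The coefficient of x^79 = 70488

70488


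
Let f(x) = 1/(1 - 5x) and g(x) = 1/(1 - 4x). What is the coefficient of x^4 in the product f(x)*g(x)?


The coefficient of x^n in f*g is the Cauchy product: sum_{k=0}^{n} a^k * b^(n-k).
With a=5, b=4, n=4:
sum_{k=0}^{4} 5^k * 4^(4-k)
= 2101

2101


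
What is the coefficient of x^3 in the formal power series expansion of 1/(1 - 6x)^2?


The general identity 1/(1 - c x)^r = sum_{k>=0} c^k C(k + r - 1, r - 1) x^k follows by substituting y = c x into 1/(1 - y)^r = sum_{k>=0} C(k + r - 1, r - 1) y^k.
For c = 6, r = 2, k = 3:
6^3 * C(4, 1) = 216 * 4 = 864.

864


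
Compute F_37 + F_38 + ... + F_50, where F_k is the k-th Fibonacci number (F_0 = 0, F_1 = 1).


Use the identity sum_{k=0}^{N} F_k = F_{N+2} - 1 (which follows from F_{k+2} - F_{k+1} = F_k). Then
sum_{k=37}^{50} F_k = (F_{52} - 1) - (F_{38} - 1) = F_{52} - F_{38}.
Computing: F_{52} = 32951280099, F_{38} = 39088169, so
Sum = 32951280099 - 39088169 = 32912191930.

32912191930


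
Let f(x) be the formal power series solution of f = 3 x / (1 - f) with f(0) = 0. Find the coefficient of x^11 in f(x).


Apply Lagrange inversion: f = 3 x * phi(f) with phi(t) = 1/(1 - t), so
[x^n] f = 3^n * (1/n) [t^(n-1)] phi(t)^n = 3^n * (1/n) [t^(n-1)] (1 - t)^(-n) = 3^n * (1/n) C(2n - 2, n - 1) = 3^n * C_{n-1}.
For n = 11: C_10 = C(20, 10) / 11 = 184756/11 = 16796.
With the 3^11 = 177147 factor, the coefficient is 177147 * 16796 = 2975361012.

2975361012


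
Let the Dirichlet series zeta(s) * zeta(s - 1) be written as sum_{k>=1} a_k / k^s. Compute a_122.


Convolution gives a_k = sum_{d | k} d * 1 = sum_{d | k} d = sigma(k), the sum of positive divisors of k.
For k = 122, the divisors are 1, 2, 61, 122, so
sigma(122) = 1 + 2 + 61 + 122 = 186.

186


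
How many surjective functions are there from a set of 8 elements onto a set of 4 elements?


By inclusion-exclusion on which target elements are missed, the number of surjections from an n-set onto a k-set is
surj(n, k) = sum_{j=0}^{k} (-1)^j C(k, j) (k - j)^n.
Equivalently surj(n, k) = k! * S(n, k), where S(n, k) is the Stirling number of the second kind.
For n = 8, k = 4:
S(8, 4) = 1701, so
surj = 4! * 1701 = 24 * 1701 = 40824.

40824


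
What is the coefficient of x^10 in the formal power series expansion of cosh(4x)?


The Maclaurin series is cosh(t) = sum_{m>=0} t^(2m) / (2m)!, so substituting t = 4x, only even powers of x are nonzero, with coefficient of x^(2m) equal to 4^(2m) / (2m)!.
For x^10 the coefficient is 4^10/10! = 1048576/3628800 = 4096/14175.

4096/14175


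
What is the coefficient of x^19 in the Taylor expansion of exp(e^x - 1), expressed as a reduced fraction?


exp(e^x - 1) = sum_{k>=0} Bell_k x^k / k!, where Bell_k is the k-th Bell number.
So the coefficient of x^19 is Bell_19 / 19!.
Computing: Bell_19 = 5832742205057 and 19! = 121645100408832000, giving
5832742205057/121645100408832000 = 5832742205057/121645100408832000.

5832742205057/121645100408832000


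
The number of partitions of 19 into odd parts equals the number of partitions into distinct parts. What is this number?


Computing partitions of 19 into odd parts (1, 3, 5, ...):
Using the generating function prod_{k>=0} 1/(1-x^(2k+1)),
the count is 54

54


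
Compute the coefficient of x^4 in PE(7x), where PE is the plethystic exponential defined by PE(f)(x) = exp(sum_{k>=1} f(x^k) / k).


With f(x) = 7x, the exponent is sum_{k>=1} 7 x^k / k = 7 * (-ln(1 - x)). Exponentiating:
PE(7x) = exp(-7 ln(1 - x)) = 1/(1 - x)^7.
By the negative binomial expansion, [x^n] 1/(1 - x)^7 = C(n + 6, 6).
For n = 4: C(10, 6) = 210.

210


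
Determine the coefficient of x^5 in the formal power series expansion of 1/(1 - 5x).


The geometric series identity gives 1/(1 - c x) = sum_{k>=0} c^k x^k, so the coefficient of x^k is c^k.
Here c = 5 and k = 5.
Computing: 5^5 = 3125

3125


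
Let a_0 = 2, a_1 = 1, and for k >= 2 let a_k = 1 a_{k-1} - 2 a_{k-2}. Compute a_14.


Iterating the recurrence forward:
a_0 = 2
a_1 = 1
a_2 = 1*1 - 2*2 = -3
a_3 = 1*-3 - 2*1 = -5
a_4 = 1*-5 - 2*-3 = 1
a_5 = 1*1 - 2*-5 = 11
a_6 = 1*11 - 2*1 = 9
a_7 = 1*9 - 2*11 = -13
a_8 = 1*-13 - 2*9 = -31
a_9 = 1*-31 - 2*-13 = -5
a_10 = 1*-5 - 2*-31 = 57
a_11 = 1*57 - 2*-5 = 67
a_12 = 1*67 - 2*57 = -47
a_13 = 1*-47 - 2*67 = -181
a_14 = 1*-181 - 2*-47 = -87
So a_14 = -87.

-87


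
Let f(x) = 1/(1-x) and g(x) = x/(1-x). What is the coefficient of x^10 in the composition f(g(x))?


First simplify the composition: f(g(x)) = 1/(1 - x/(1-x)) = (1-x)/((1-x) - x) = (1-x)/(1-2x).
Now extract the coefficient. Write (1-x)/(1-2x) = 1/(1-2x) - x/(1-2x).
The coefficient of x^n in 1/(1-2x) is 2^n, and in x/(1-2x) is 2^(n-1) (for n >= 1).
So the coefficient of x^10 is 2^10 - 2^9 = 1024 - 512 = 512.

512


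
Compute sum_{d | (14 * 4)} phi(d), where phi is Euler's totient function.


First, 14 * 4 = 56. One classical identity is sum_{d | n} phi(d) = n (each k in [1, n] has a unique gcd with n, and among the k's with gcd(k, n) = n/d there are phi(d) of them). So the sum equals 56. We also verify directly:
Divisors of 56: 1, 2, 4, 7, 8, 14, 28, 56.
phi values: 1, 1, 2, 6, 4, 6, 12, 24.
Sum = 56.

56


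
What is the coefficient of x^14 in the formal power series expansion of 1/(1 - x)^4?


The expansion 1/(1 - x)^r = sum_{k>=0} C(k + r - 1, r - 1) x^k follows from the multiset / negative-binomial theorem (or from repeated differentiation of the geometric series).
For r = 4 and k = 14:
C(17, 3) = 355687428096000 / (6 * 87178291200) = 680.

680


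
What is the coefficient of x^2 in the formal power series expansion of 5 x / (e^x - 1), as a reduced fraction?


The exponential generating function for Bernoulli numbers is
x / (e^x - 1) = sum_{k>=0} B_k x^k / k!.
So the coefficient of x^2 in 5 x / (e^x - 1) is 5 B_2 / 2!.
Computing: B_2 = 1/6, 2! = 2, giving
5 * 1/6 / 2 = 5/12.

5/12


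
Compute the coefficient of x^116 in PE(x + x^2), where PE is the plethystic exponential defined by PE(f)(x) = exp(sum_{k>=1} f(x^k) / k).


With f(x) = x + x^2, the exponent is sum_{k>=1} (x^k + x^(2k)) / k = -ln(1 - x) - ln(1 - x^2). Exponentiating:
PE(x + x^2) = 1 / ((1 - x)(1 - x^2)).
This is the generating function for partitions of n into parts of size 1 or 2. The number of 2's can be any j in 0..58, and the rest are 1's, so
[x^116] = floor(116/2) + 1 = 59.

59


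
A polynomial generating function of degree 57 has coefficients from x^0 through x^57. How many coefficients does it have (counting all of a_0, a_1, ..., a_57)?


A polynomial of degree 57 takes the form a_0 + a_1 x + ... + a_57 x^57.
The number of coefficients is 57 + 1 = 58.

58


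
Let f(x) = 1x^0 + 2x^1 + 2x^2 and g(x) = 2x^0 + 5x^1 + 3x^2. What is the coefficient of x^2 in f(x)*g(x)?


Cauchy product at x^2:
1*3 + 2*5 + 2*2
= 17

17


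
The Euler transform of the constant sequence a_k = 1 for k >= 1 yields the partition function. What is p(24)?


The Euler transform converts the sequence a_k = 1 into the number of integer partitions.
Using the recurrence or dynamic programming:
p(24) = 1575

1575


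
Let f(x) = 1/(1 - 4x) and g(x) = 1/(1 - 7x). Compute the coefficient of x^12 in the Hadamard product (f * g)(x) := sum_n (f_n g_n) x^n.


f has coefficients f_k = 4^k and g has coefficients g_k = 7^k, so the Hadamard product has coefficient (f*g)_k = 4^k * 7^k = 28^k.
For k = 12: 28^12 = 232218265089212416.

232218265089212416


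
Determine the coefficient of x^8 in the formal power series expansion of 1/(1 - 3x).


The geometric series identity gives 1/(1 - c x) = sum_{k>=0} c^k x^k, so the coefficient of x^k is c^k.
Here c = 3 and k = 8.
Computing: 3^8 = 6561

6561


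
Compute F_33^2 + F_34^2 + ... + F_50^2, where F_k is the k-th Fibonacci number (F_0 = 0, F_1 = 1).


There is a standard identity sum_{k=0}^{N} F_k^2 = F_N * F_{N+1} (proved inductively from the telescoping relation F_k^2 = F_k F_{k+1} - F_{k-1} F_k). Then
sum_{k=33}^{50} F_k^2 = F_50 F_51 - F_32 F_33.
Computing: F_50 = 12586269025, F_51 = 20365011074, F_32 = 2178309, F_33 = 3524578.
Sum = 12586269025 * 20365011074 - 2178309 * 3524578 = 256319500396848204248.

256319500396848204248


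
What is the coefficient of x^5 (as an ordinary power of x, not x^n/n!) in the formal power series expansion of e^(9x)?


The exponential series is e^y = sum_{k>=0} y^k / k!. Substituting y = 9x gives
e^(9x) = sum_{k>=0} 9^k x^k / k!.
So the coefficient of x^n is a^n/n! with a = 9, n = 5:
9^5 / 5! = 59049/120 = 19683/40

19683/40


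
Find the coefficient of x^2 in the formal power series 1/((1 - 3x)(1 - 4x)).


By partial fractions or Cauchy convolution:
The coefficient equals sum_{k=0}^{2} 3^k * 4^(2-k).
= 37

37


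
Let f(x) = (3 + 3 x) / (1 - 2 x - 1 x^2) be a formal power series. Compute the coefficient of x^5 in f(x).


Write f(x) = sum_{k>=0} a_k x^k. Multiplying both sides by 1 - 2 x - 1 x^2 gives
(1 - 2 x - 1 x^2) sum_{k>=0} a_k x^k = 3 + 3 x.
Matching coefficients:
 x^0: a_0 = 3
 x^1: a_1 - 2 a_0 = 3  =>  a_1 = 2*3 + 3 = 9
 x^k (k >= 2): a_k = 2 a_{k-1} + 1 a_{k-2}.
Iterating: a_2 = 21, a_3 = 51, a_4 = 123, a_5 = 297.
So the coefficient of x^5 is 297.

297


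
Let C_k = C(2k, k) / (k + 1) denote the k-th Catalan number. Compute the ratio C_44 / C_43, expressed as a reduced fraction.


Using C_k = (2k)! / (k! (k+1)!), the ratio C_{k+1}/C_k simplifies to
C_{k+1}/C_k = [(2k+2)! / ((k+1)! (k+2)!)] * [k! (k+1)! / (2k)!]
 = (2k+2)(2k+1) / ((k+1)(k+2)) = 2(2k+1) / (k+2).
For k = 43: 2(2*43 + 1) / (43 + 2) = 174/45 = 58/15.

58/15


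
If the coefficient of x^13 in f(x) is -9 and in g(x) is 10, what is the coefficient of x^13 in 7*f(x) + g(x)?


Scalar multiplication scales coefficients: 7 * -9 = -63.
Then add the g coefficient: -63 + 10
= -53

-53


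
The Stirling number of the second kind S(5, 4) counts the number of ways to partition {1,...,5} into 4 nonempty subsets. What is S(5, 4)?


Using the explicit formula S(n,k) = (1/k!) sum_{j=0}^{k} (-1)^(k-j) C(k,j) j^n:
S(5, 4) = 10
Equivalently, S(n,k) is n! times the coefficient of x^n in the EGF (e^x - 1)^k / k!.

10


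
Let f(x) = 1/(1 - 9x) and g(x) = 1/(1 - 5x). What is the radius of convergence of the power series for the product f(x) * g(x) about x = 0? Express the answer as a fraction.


The radius of 1/(1 - 9x) is 1/9 (nearest singularity at x = 1/9), and the radius of 1/(1 - 5x) is 1/5.
The product f(x)*g(x) = 1/((1 - 9x)(1 - 5x)) has singularities at both 1/9 and 1/5, so its radius of convergence is the distance to the nearest one:
min(1/9, 1/5) = 1/9.

1/9


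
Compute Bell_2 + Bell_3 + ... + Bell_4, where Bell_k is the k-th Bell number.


Recall Bell_k counts set partitions of a k-set (with Bell_0 = 1 by convention).
Bell_2 through Bell_4: 2, 5, 15
Sum = 2 + 5 + 15 = 22.

22


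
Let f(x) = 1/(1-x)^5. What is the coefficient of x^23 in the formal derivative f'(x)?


Differentiate: d/dx [ 1/(1-x)^r ] = r / (1-x)^(r+1).
Here r = 5, so f'(x) = 5 / (1-x)^6.
The expansion of 1/(1-x)^(r+1) has coefficient of x^n equal to C(n+r, r).
So the coefficient of x^23 in f'(x) is
5 * C(28, 5) = 5 * 98280 = 491400

491400


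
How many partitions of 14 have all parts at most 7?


Using the generating function (1-x)^(-1)(1-x^2)^(-1)...(1-x^7)^(-1),
the coefficient of x^14 counts these restricted partitions.
Result = 105

105


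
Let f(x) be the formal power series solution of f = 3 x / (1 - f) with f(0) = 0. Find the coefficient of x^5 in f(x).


Apply Lagrange inversion: f = 3 x * phi(f) with phi(t) = 1/(1 - t), so
[x^n] f = 3^n * (1/n) [t^(n-1)] phi(t)^n = 3^n * (1/n) [t^(n-1)] (1 - t)^(-n) = 3^n * (1/n) C(2n - 2, n - 1) = 3^n * C_{n-1}.
For n = 5: C_4 = C(8, 4) / 5 = 70/5 = 14.
With the 3^5 = 243 factor, the coefficient is 243 * 14 = 3402.

3402


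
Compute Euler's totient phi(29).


phi(n) counts integers in [1, n] coprime to n. Using the multiplicative formula phi(n) = n * prod_{p | n} (1 - 1/p):
29 = 29, so
phi(29) = 29 * (1 - 1/29) = 28.

28


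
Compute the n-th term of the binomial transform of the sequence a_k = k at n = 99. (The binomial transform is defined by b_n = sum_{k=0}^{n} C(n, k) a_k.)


With a_k = k, b_n = sum_{k=0}^{n} C(n, k) k. Using k * C(n, k) = n * C(n-1, k-1) gives b_n = n * sum_{k>=1} C(n-1, k-1) = n * 2^(n-1).
For n = 99: 99 * 2^98 = 99 * 316912650057057350374175801344 = 31374352355648677687043404333056.

31374352355648677687043404333056


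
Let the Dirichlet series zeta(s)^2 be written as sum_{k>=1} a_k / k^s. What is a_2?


The Dirichlet convolution of the constant function 1 with itself gives (1 * 1)(k) = sum_{d | k} 1 = d(k), the number of positive divisors of k.
Since zeta(s) = sum_{k>=1} 1/k^s, we have zeta(s)^2 = sum_{k>=1} d(k)/k^s, so a_k = d(k).
For k = 2: the divisors are 1, 2.
Count = 2.

2


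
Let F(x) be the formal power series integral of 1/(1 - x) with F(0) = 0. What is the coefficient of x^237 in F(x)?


1/(1 - x) = sum_{k>=0} x^k. Integrating termwise and using F(0) = 0 gives
F(x) = sum_{k>=0} x^(k+1) / (k+1) = sum_{m>=1} x^m / m = -ln(1 - x).
So the coefficient of x^237 is 1/237 = 1/237.

1/237


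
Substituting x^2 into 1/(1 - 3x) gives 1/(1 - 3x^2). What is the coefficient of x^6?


The coefficient of x^(2m) in 1/(1 - 3x^2) is 3^m.
With n = 6 = 2*3, the coefficient is 3^3 = 27.

27


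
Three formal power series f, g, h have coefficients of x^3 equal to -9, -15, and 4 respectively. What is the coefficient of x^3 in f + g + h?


Series addition is componentwise:
-9 + -15 + 4
= -20

-20


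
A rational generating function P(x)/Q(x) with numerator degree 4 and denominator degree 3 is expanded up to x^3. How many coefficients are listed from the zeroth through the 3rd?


Expanding up to x^3 gives the coefficients for x^0, x^1, ..., x^3.
That is 3 + 1 = 4 coefficients in total.

4


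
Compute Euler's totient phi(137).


phi(n) counts integers in [1, n] coprime to n. Using the multiplicative formula phi(n) = n * prod_{p | n} (1 - 1/p):
137 = 137, so
phi(137) = 137 * (1 - 1/137) = 136.

136


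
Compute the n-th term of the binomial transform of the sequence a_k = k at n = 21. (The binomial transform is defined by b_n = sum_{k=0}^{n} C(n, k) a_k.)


With a_k = k, b_n = sum_{k=0}^{n} C(n, k) k. Using k * C(n, k) = n * C(n-1, k-1) gives b_n = n * sum_{k>=1} C(n-1, k-1) = n * 2^(n-1).
For n = 21: 21 * 2^20 = 21 * 1048576 = 22020096.

22020096


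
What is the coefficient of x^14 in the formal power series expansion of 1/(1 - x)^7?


The expansion 1/(1 - x)^r = sum_{k>=0} C(k + r - 1, r - 1) x^k follows from the multiset / negative-binomial theorem (or from repeated differentiation of the geometric series).
For r = 7 and k = 14:
C(20, 6) = 2432902008176640000 / (720 * 87178291200) = 38760.

38760


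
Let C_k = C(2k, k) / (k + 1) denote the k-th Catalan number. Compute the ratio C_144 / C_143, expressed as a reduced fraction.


Using C_k = (2k)! / (k! (k+1)!), the ratio C_{k+1}/C_k simplifies to
C_{k+1}/C_k = [(2k+2)! / ((k+1)! (k+2)!)] * [k! (k+1)! / (2k)!]
 = (2k+2)(2k+1) / ((k+1)(k+2)) = 2(2k+1) / (k+2).
For k = 143: 2(2*143 + 1) / (143 + 2) = 574/145 = 574/145.

574/145


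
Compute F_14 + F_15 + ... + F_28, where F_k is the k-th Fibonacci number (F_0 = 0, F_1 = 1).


Use the identity sum_{k=0}^{N} F_k = F_{N+2} - 1 (which follows from F_{k+2} - F_{k+1} = F_k). Then
sum_{k=14}^{28} F_k = (F_{30} - 1) - (F_{15} - 1) = F_{30} - F_{15}.
Computing: F_{30} = 832040, F_{15} = 610, so
Sum = 832040 - 610 = 831430.

831430


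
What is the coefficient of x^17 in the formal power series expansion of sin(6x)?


The Maclaurin series is sin(t) = sum_{k>=0} (-1)^k t^(2k+1) / (2k+1)!, so substituting t = 6x, only odd powers of x are nonzero, with coefficient of x^(2k+1) equal to (-1)^k 6^(2k+1) / (2k+1)!.
Write 17 = 2*8 + 1, giving the coefficient (-1)^8 * 6^17 / 17! = 16926659444736/355687428096000 = 708588/14889875.

708588/14889875


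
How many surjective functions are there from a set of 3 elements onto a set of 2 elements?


By inclusion-exclusion on which target elements are missed, the number of surjections from an n-set onto a k-set is
surj(n, k) = sum_{j=0}^{k} (-1)^j C(k, j) (k - j)^n.
Equivalently surj(n, k) = k! * S(n, k), where S(n, k) is the Stirling number of the second kind.
For n = 3, k = 2:
S(3, 2) = 3, so
surj = 2! * 3 = 2 * 3 = 6.

6


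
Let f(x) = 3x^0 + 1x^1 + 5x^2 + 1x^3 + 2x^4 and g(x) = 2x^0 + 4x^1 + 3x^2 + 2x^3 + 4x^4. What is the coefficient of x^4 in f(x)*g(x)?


Cauchy product at x^4:
3*4 + 1*2 + 5*3 + 1*4 + 2*2
= 37

37


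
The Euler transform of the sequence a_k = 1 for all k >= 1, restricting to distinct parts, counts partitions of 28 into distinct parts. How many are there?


Partitions of 28 into distinct parts can be computed via generating function.
Product (1+x)(1+x^2)(1+x^3)...
The coefficient of x^28 = 222

222


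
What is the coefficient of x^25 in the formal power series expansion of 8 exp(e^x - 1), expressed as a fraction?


exp(e^x - 1) is the exponential generating function for the Bell numbers Bell_k: exp(e^x - 1) = sum_{k>=0} Bell_k x^k / k!.
So the coefficient of x^25 in 8 exp(e^x - 1) is 8 Bell_25 / 25!.
Computing: Bell_25 = 4638590332229999353 and 25! = 15511210043330985984000000, giving
8 * 4638590332229999353/15511210043330985984000000 = 356814640940769181/149146250416644096000000.

356814640940769181/149146250416644096000000


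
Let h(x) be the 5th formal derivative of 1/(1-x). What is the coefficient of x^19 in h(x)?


Differentiating 5 times: d^5/dx^5 [1/(1-x)] = 5!/(1-x)^6.
The expansion 1/(1-x)^6 = sum_{k>=0} C(k+5, 5) x^k, so the coefficient of x^n in 5!/(1-x)^6 is 5! * C(n+5, 5).
For n = 19: 120 * C(24, 5) = 120 * 42504 = 5100480

5100480


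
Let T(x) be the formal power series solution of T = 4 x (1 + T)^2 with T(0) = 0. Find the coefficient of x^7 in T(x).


Apply the Lagrange inversion formula: if T = 4 x * phi(T) with phi(t) = (1 + t)^2, then [x^n] T = 4^n * (1/n) [t^(n-1)] phi(t)^n = 4^n * (1/n) [t^(n-1)] (1 + t)^(2n) = 4^n * (1/n) C(2n, n-1).
Using the identity C(2n, n-1) = C(2n, n) * n / (n+1), the unscaled factor equals C(2n, n) / (n+1) = C_n, the n-th Catalan number.
For n = 7: C_7 = C(14, 7) / 8 = 3432/8 = 429.
With the 4^7 = 16384 factor, the coefficient is 16384 * 429 = 7028736.

7028736


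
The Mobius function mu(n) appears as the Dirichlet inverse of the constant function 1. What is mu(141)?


141 = 3 * 47 (all distinct primes).
mu(141) = (-1)^2 = 1

1


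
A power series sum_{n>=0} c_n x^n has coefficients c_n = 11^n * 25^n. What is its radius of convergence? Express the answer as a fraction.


By the root test (Cauchy-Hadamard), the radius is R = 1 / limsup_n |c_n|^(1/n).
Here |c_n|^(1/n) = (11^n * 25^n)^(1/n) = 11 * 25 = 275 for all n.
So R = 1/275 = 1/275.

1/275


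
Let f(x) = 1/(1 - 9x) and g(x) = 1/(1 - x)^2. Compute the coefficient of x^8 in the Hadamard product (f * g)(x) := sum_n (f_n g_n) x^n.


f has coefficients f_k = 9^k. For g = 1/(1 - x)^2 the coefficient is g_k = C(k + 1, 1) = k + 1. The Hadamard coefficient is (f * g)_k = 9^k * (k + 1).
For k = 8: 9^8 * 9 = 43046721 * 9 = 387420489.

387420489


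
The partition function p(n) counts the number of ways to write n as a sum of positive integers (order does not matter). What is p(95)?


Using the generating function prod_{k>=1} 1/(1-x^k), we compute p(95).
By dynamic programming over parts 1 through 95:
p(95) = 104651419

104651419


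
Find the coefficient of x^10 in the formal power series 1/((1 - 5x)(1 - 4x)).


By partial fractions or Cauchy convolution:
The coefficient equals sum_{k=0}^{10} 5^k * 4^(10-k).
= 44633821

44633821


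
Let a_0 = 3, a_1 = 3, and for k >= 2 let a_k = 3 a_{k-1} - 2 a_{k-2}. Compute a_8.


Iterating the recurrence forward:
a_0 = 3
a_1 = 3
a_2 = 3*3 - 2*3 = 3
a_3 = 3*3 - 2*3 = 3
a_4 = 3*3 - 2*3 = 3
a_5 = 3*3 - 2*3 = 3
a_6 = 3*3 - 2*3 = 3
a_7 = 3*3 - 2*3 = 3
a_8 = 3*3 - 2*3 = 3
So a_8 = 3.

3


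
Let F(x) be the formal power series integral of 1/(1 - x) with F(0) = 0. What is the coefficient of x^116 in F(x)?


1/(1 - x) = sum_{k>=0} x^k. Integrating termwise and using F(0) = 0 gives
F(x) = sum_{k>=0} x^(k+1) / (k+1) = sum_{m>=1} x^m / m = -ln(1 - x).
So the coefficient of x^116 is 1/116 = 1/116.

1/116


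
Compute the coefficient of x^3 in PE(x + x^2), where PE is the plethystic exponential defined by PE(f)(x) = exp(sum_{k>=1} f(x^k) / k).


With f(x) = x + x^2, the exponent is sum_{k>=1} (x^k + x^(2k)) / k = -ln(1 - x) - ln(1 - x^2). Exponentiating:
PE(x + x^2) = 1 / ((1 - x)(1 - x^2)).
This is the generating function for partitions of n into parts of size 1 or 2. The number of 2's can be any j in 0..1, and the rest are 1's, so
[x^3] = floor(3/2) + 1 = 2.

2


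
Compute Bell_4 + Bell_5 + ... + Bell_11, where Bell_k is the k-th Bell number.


Recall Bell_k counts set partitions of a k-set (with Bell_0 = 1 by convention).
Bell_4 through Bell_11: 15, 52, 203, 877, 4140, 21147, 115975, 678570
Sum = 15 + 52 + 203 + 877 + 4140 + 21147 + 115975 + 678570 = 820979.

820979


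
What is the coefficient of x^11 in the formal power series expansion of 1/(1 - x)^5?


The negative binomial / multiset identity is
1/(1 - x)^r = sum_{k>=0} C(k + r - 1, r - 1) x^k.
Here r = 5 and k = 11, so the coefficient is
C(11 + 4, 4) = C(15, 4)
= 1365

1365


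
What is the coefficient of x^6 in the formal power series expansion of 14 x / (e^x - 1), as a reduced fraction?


The exponential generating function for Bernoulli numbers is
x / (e^x - 1) = sum_{k>=0} B_k x^k / k!.
So the coefficient of x^6 in 14 x / (e^x - 1) is 14 B_6 / 6!.
Computing: B_6 = 1/42, 6! = 720, giving
14 * 1/42 / 720 = 1/2160.

1/2160


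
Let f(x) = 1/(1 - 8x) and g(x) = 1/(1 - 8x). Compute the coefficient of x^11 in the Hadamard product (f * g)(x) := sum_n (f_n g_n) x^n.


f has coefficients f_k = 8^k and g has coefficients g_k = 8^k, so the Hadamard product has coefficient (f*g)_k = 8^k * 8^k = 64^k.
For k = 11: 64^11 = 73786976294838206464.

73786976294838206464


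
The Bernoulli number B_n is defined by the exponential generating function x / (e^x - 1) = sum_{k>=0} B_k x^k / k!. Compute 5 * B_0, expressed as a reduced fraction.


Bernoulli numbers can also be computed recursively via B_0 = 1 and sum_{j=0}^{m} C(m+1, j) B_j = 0 for m >= 1. Odd-index Bernoulli numbers vanish for k >= 3.
Computing B_0 = 1, so 5 * B_0 = 5 * 1 = 5.

5


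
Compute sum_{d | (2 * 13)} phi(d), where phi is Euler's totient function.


First, 2 * 13 = 26. One classical identity is sum_{d | n} phi(d) = n (each k in [1, n] has a unique gcd with n, and among the k's with gcd(k, n) = n/d there are phi(d) of them). So the sum equals 26. We also verify directly:
Divisors of 26: 1, 2, 13, 26.
phi values: 1, 1, 12, 12.
Sum = 26.

26


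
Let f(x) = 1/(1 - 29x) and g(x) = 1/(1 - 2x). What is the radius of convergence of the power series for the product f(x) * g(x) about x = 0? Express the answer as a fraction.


The radius of 1/(1 - 29x) is 1/29 (nearest singularity at x = 1/29), and the radius of 1/(1 - 2x) is 1/2.
The product f(x)*g(x) = 1/((1 - 29x)(1 - 2x)) has singularities at both 1/29 and 1/2, so its radius of convergence is the distance to the nearest one:
min(1/29, 1/2) = 1/29.

1/29


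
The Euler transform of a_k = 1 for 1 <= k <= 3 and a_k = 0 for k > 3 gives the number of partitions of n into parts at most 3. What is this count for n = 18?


Partitions of 18 into parts at most 3:
Using generating function (1-x)^(-1)(1-x^2)^(-1)(1-x^3)^(-1),
the coefficient of x^18 = 37

37


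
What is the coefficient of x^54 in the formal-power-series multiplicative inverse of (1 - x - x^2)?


Let the inverse be f(x) = sum_{k>=0} a_k x^k. From f(x) * (1 - x - x^2) = 1 and matching coefficients:
 x^0: a_0 = 1.
 x^1: a_1 - a_0 = 0, so a_1 = 1.
 x^k (k >= 2): a_k - a_{k-1} - a_{k-2} = 0, i.e. a_k = a_{k-1} + a_{k-2}.
This is the Fibonacci-type recurrence shifted so that a_0 = a_1 = 1.
Iterating: a_0=1, a_1=1, a_2=2, a_3=3, a_4=5, a_5=8, a_6=13, a_7=21, a_8=34, a_9=55, ...
a_54 = 139583862445.

139583862445


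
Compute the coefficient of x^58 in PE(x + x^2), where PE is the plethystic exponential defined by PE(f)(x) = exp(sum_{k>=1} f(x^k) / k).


With f(x) = x + x^2, the exponent is sum_{k>=1} (x^k + x^(2k)) / k = -ln(1 - x) - ln(1 - x^2). Exponentiating:
PE(x + x^2) = 1 / ((1 - x)(1 - x^2)).
This is the generating function for partitions of n into parts of size 1 or 2. The number of 2's can be any j in 0..29, and the rest are 1's, so
[x^58] = floor(58/2) + 1 = 30.

30


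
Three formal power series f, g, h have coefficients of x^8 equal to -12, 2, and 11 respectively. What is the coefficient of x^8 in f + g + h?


Series addition is componentwise:
-12 + 2 + 11
= 1

1


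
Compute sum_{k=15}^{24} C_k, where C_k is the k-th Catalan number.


C_15 through C_24: 9694845, 35357670, 129644790, 477638700, 1767263190, 6564120420, 24466267020, 91482563640, 343059613650, 1289904147324
Sum = 9694845 + 35357670 + 129644790 + 477638700 + 1767263190 + 6564120420 + 24466267020 + 91482563640 + 343059613650 + 1289904147324
= 1757896311249

1757896311249


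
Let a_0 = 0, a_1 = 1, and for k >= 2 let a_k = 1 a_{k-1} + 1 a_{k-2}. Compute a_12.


Iterating the recurrence forward:
a_0 = 0
a_1 = 1
a_2 = 1*1 + 1*0 = 1
a_3 = 1*1 + 1*1 = 2
a_4 = 1*2 + 1*1 = 3
a_5 = 1*3 + 1*2 = 5
a_6 = 1*5 + 1*3 = 8
a_7 = 1*8 + 1*5 = 13
a_8 = 1*13 + 1*8 = 21
a_9 = 1*21 + 1*13 = 34
a_10 = 1*34 + 1*21 = 55
a_11 = 1*55 + 1*34 = 89
a_12 = 1*89 + 1*55 = 144
So a_12 = 144.

144


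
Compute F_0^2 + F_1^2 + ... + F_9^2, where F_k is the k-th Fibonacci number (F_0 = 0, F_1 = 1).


There is a standard identity sum_{k=0}^{N} F_k^2 = F_N * F_{N+1} (proved inductively from the telescoping relation F_k^2 = F_k F_{k+1} - F_{k-1} F_k). Then
sum_{k=0}^{9} F_k^2 = F_9 F_10 - F_0 F_0.
Computing: F_9 = 34, F_10 = 55.
Sum = 34 * 55 = 1870.

1870


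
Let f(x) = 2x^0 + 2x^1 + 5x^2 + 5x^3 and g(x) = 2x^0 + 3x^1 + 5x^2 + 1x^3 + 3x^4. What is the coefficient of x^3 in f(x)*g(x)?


Cauchy product at x^3:
2*1 + 2*5 + 5*3 + 5*2
= 37

37


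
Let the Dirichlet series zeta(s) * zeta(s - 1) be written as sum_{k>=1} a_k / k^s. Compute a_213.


Convolution gives a_k = sum_{d | k} d * 1 = sum_{d | k} d = sigma(k), the sum of positive divisors of k.
For k = 213, the divisors are 1, 3, 71, 213, so
sigma(213) = 1 + 3 + 71 + 213 = 288.

288


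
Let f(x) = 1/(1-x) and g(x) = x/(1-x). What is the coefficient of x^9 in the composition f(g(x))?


First simplify the composition: f(g(x)) = 1/(1 - x/(1-x)) = (1-x)/((1-x) - x) = (1-x)/(1-2x).
Now extract the coefficient. Write (1-x)/(1-2x) = 1/(1-2x) - x/(1-2x).
The coefficient of x^n in 1/(1-2x) is 2^n, and in x/(1-2x) is 2^(n-1) (for n >= 1).
So the coefficient of x^9 is 2^9 - 2^8 = 512 - 256 = 256.

256


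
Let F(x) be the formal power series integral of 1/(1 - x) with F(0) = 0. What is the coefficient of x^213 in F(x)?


1/(1 - x) = sum_{k>=0} x^k. Integrating termwise and using F(0) = 0 gives
F(x) = sum_{k>=0} x^(k+1) / (k+1) = sum_{m>=1} x^m / m = -ln(1 - x).
So the coefficient of x^213 is 1/213 = 1/213.

1/213


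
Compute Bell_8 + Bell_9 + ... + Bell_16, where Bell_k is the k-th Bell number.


Recall Bell_k counts set partitions of a k-set (with Bell_0 = 1 by convention).
Bell_8 through Bell_16: 4140, 21147, 115975, 678570, 4213597, 27644437, 190899322, 1382958545, 10480142147
Sum = 4140 + 21147 + 115975 + 678570 + 4213597 + 27644437 + 190899322 + 1382958545 + 10480142147 = 12086677880.

12086677880


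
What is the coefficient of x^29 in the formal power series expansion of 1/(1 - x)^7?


The negative binomial / multiset identity is
1/(1 - x)^r = sum_{k>=0} C(k + r - 1, r - 1) x^k.
Here r = 7 and k = 29, so the coefficient is
C(29 + 6, 6) = C(35, 6)
= 1623160

1623160
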